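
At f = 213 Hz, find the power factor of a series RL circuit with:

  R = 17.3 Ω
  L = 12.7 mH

Step 1 — Angular frequency: ω = 2π·f = 2π·213 = 1338 rad/s.
Step 2 — Component impedances:
  R: Z = R = 17.3 Ω
  L: Z = jωL = j·1338·0.0127 = 0 + j17 Ω
Step 3 — Series combination: Z_total = R + L = 17.3 + j17 Ω = 24.25∠44.5° Ω.
Step 4 — Power factor: PF = cos(φ) = Re(Z)/|Z| = 17.3/24.252 = 0.7133.
Step 5 — Type: Im(Z) = 17 ⇒ lagging (phase φ = 44.5°).

PF = 0.7133 (lagging, φ = 44.5°)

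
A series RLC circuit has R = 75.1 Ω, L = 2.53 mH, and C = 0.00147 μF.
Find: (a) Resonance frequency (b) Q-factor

Step 1 — Resonance condition Im(Z)=0 gives ω₀ = 1/√(LC).
Step 2 — ω₀ = 1/√(0.00253·1.47e-09) = 5.185e+05 rad/s.
Step 3 — f₀ = ω₀/(2π) = 8.253e+04 Hz.
Step 4 — Series Q: Q = ω₀L/R = 5.185e+05·0.00253/75.1 = 17.47.

(a) f₀ = 8.253e+04 Hz  (b) Q = 17.47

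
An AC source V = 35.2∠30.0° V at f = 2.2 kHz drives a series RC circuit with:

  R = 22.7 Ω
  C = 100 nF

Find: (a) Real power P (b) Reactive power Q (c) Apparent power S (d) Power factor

Step 1 — Angular frequency: ω = 2π·f = 2π·2200 = 1.382e+04 rad/s.
Step 2 — Component impedances:
  R: Z = R = 22.7 Ω
  C: Z = 1/(jωC) = -j/(ω·C) = 0 - j723.4 Ω
Step 3 — Series combination: Z_total = R + C = 22.7 - j723.4 Ω = 723.8∠-88.2° Ω.
Step 4 — Source phasor: V = 35.2∠30.0° V = 30.48 + j17.6 V.
Step 5 — Current: I = V / Z = -0.02298 + j0.04286 A = 0.04863∠118.2° A.
Step 6 — Complex power: S = V·I* = 0.05369 - j1.711 VA.
Step 7 — Real power: P = Re(S) = 0.05369 W.
Step 8 — Reactive power: Q = Im(S) = -1.711 VAR.
Step 9 — Apparent power: |S| = 1.712 VA.
Step 10 — Power factor: PF = P/|S| = 0.03136 (leading).

(a) P = 0.05369 W  (b) Q = -1.711 VAR  (c) S = 1.712 VA  (d) PF = 0.03136 (leading)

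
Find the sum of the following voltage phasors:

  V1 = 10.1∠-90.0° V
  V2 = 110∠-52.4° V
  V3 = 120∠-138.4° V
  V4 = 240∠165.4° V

Step 1 — Convert each phasor to rectangular form:
  V1 = 10.1·(cos(-90.0°) + j·sin(-90.0°)) = 0 - j10.1 V
  V2 = 110·(cos(-52.4°) + j·sin(-52.4°)) = 67.12 - j87.15 V
  V3 = 120·(cos(-138.4°) + j·sin(-138.4°)) = -89.74 - j79.67 V
  V4 = 240·(cos(165.4°) + j·sin(165.4°)) = -232.3 + j60.5 V
Step 2 — Sum components: V_total = -254.9 - j116.4 V.
Step 3 — Convert to polar: |V_total| = 280.2 V, ∠V_total = -155.4°.

V_total = 280.2∠-155.4° V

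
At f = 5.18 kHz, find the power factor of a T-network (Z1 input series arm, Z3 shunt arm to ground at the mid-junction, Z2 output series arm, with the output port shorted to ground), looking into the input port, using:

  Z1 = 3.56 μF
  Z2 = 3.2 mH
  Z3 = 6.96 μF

Step 1 — Angular frequency: ω = 2π·f = 2π·5180 = 3.255e+04 rad/s.
Step 2 — Component impedances:
  Z1: Z = 1/(jωC) = -j/(ω·C) = 0 - j8.631 Ω
  Z2: Z = jωL = j·3.255e+04·0.0032 = 0 + j104.2 Ω
  Z3: Z = 1/(jωC) = -j/(ω·C) = 0 - j4.414 Ω
Step 3 — With the output port shorted to ground, the output series arm Z2 runs from the junction to ground; the shunt arm Z3 also runs from the junction to ground. They appear in parallel: Z3 || Z2 = 0 - j4.61 Ω.
Step 4 — Series with input arm Z1: Z_in = Z1 + (Z3 || Z2) = 0 - j13.24 Ω = 13.24∠-90.0° Ω.
Step 5 — Power factor: PF = cos(φ) = Re(Z)/|Z| = 0/13.24 = 0.
Step 6 — Type: Im(Z) = -13.24 ⇒ leading (phase φ = -90.0°).

PF = 0 (leading, φ = -90.0°)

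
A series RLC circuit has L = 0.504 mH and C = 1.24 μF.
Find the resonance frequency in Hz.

Step 1 — Resonance condition Im(Z)=0 gives ω₀ = 1/√(LC).
Step 2 — ω₀ = 1/√(0.000504·1.24e-06) = 4e+04 rad/s.
Step 3 — f₀ = ω₀/(2π) = 6366 Hz.

f₀ = 6366 Hz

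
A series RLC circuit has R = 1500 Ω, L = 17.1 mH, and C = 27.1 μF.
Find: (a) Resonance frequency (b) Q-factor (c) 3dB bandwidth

Step 1 — Resonance condition Im(Z)=0 gives ω₀ = 1/√(LC).
Step 2 — ω₀ = 1/√(0.0171·2.71e-05) = 1469 rad/s.
Step 3 — f₀ = ω₀/(2π) = 233.8 Hz.
Step 4 — Series Q: Q = ω₀L/R = 1469·0.0171/1500 = 0.01675.
Step 5 — 3dB bandwidth: Δω = ω₀/Q = 8.772e+04 rad/s; BW = Δω/(2π) = 1.396e+04 Hz.

(a) f₀ = 233.8 Hz  (b) Q = 0.01675  (c) BW = 1.396e+04 Hz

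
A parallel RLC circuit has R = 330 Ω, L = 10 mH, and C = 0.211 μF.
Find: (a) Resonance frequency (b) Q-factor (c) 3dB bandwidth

Step 1 — Resonance: ω₀ = 1/√(LC) = 1/√(0.01·2.11e-07) = 2.177e+04 rad/s.
Step 2 — f₀ = ω₀/(2π) = 3465 Hz.
Step 3 — Parallel Q: Q = R/(ω₀L) = 330/(2.177e+04·0.01) = 1.516.
Step 4 — Bandwidth: Δω = ω₀/Q = 1.436e+04 rad/s; BW = Δω/(2π) = 2286 Hz.

(a) f₀ = 3465 Hz  (b) Q = 1.516  (c) BW = 2286 Hz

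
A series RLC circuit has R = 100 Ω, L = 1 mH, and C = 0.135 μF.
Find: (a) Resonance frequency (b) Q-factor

Step 1 — Resonance condition Im(Z)=0 gives ω₀ = 1/√(LC).
Step 2 — ω₀ = 1/√(0.001·1.35e-07) = 8.607e+04 rad/s.
Step 3 — f₀ = ω₀/(2π) = 1.37e+04 Hz.
Step 4 — Series Q: Q = ω₀L/R = 8.607e+04·0.001/100 = 0.8607.

(a) f₀ = 1.37e+04 Hz  (b) Q = 0.8607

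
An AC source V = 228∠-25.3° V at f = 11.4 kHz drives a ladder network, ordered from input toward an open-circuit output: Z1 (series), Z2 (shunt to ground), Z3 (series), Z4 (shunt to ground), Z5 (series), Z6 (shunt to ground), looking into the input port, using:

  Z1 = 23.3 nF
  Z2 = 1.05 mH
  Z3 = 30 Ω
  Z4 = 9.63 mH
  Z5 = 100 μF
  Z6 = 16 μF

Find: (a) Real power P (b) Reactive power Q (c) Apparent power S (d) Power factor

Step 1 — Angular frequency: ω = 2π·f = 2π·1.14e+04 = 7.163e+04 rad/s.
Step 2 — Component impedances:
  Z1: Z = 1/(jωC) = -j/(ω·C) = 0 - j599.2 Ω
  Z2: Z = jωL = j·7.163e+04·0.00105 = 0 + j75.21 Ω
  Z3: Z = R = 30 Ω
  Z4: Z = jωL = j·7.163e+04·0.00963 = 0 + j689.8 Ω
  Z5: Z = 1/(jωC) = -j/(ω·C) = 0 - j0.1396 Ω
  Z6: Z = 1/(jωC) = -j/(ω·C) = 0 - j0.8726 Ω
Step 3 — Ladder network (open output): work backward from the far end, alternating series and parallel combinations. Z_in = 26.49 - j589.5 Ω = 590.1∠-87.4° Ω.
Step 4 — Source phasor: V = 228∠-25.3° V = 206.1 - j97.44 V.
Step 5 — Current: I = V / Z = 0.1806 + j0.3416 A = 0.3864∠62.1° A.
Step 6 — Complex power: S = V·I* = 3.955 - j88.01 VA.
Step 7 — Real power: P = Re(S) = 3.955 W.
Step 8 — Reactive power: Q = Im(S) = -88.01 VAR.
Step 9 — Apparent power: |S| = 88.09 VA.
Step 10 — Power factor: PF = P/|S| = 0.0449 (leading).

(a) P = 3.955 W  (b) Q = -88.01 VAR  (c) S = 88.09 VA  (d) PF = 0.0449 (leading)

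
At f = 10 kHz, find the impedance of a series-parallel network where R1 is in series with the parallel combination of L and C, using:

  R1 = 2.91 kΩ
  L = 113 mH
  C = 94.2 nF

Step 1 — Angular frequency: ω = 2π·f = 2π·1e+04 = 6.283e+04 rad/s.
Step 2 — Component impedances:
  R1: Z = R = 2910 Ω
  L: Z = jωL = j·6.283e+04·0.113 = 0 + j7100 Ω
  C: Z = 1/(jωC) = -j/(ω·C) = 0 - j169 Ω
Step 3 — Parallel branch: L || C = 1/(1/L + 1/C) = 0 - j173.1 Ω.
Step 4 — Series with R1: Z_total = R1 + (L || C) = 2910 - j173.1 Ω = 2915∠-3.4° Ω.

Z = 2910 - j173.1 Ω = 2915∠-3.4° Ω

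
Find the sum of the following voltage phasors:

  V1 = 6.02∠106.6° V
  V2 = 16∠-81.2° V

Step 1 — Convert each phasor to rectangular form:
  V1 = 6.02·(cos(106.6°) + j·sin(106.6°)) = -1.72 + j5.769 V
  V2 = 16·(cos(-81.2°) + j·sin(-81.2°)) = 2.448 - j15.81 V
Step 2 — Sum components: V_total = 0.7279 - j10.04 V.
Step 3 — Convert to polar: |V_total| = 10.07 V, ∠V_total = -85.9°.

V_total = 10.07∠-85.9° V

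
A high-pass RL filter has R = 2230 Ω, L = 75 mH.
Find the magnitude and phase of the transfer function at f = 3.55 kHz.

Step 1 — Angular frequency: ω = 2π·3550 = 2.231e+04 rad/s.
Step 2 — Transfer function: H(jω) = jωL/(R + jωL).
Step 3 — Numerator jωL = j·1673; denominator R + jωL = 2230 + j1673.
Step 4 — H = 0.3601 + j0.48.
Step 5 — Magnitude: |H| = 0.6001 (-4.4 dB); phase: φ = 53.1°.

|H| = 0.6001 (-4.4 dB), φ = 53.1°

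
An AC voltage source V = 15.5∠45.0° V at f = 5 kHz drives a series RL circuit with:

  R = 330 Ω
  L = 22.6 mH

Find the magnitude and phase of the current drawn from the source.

Step 1 — Angular frequency: ω = 2π·f = 2π·5000 = 3.142e+04 rad/s.
Step 2 — Component impedances:
  R: Z = R = 330 Ω
  L: Z = jωL = j·3.142e+04·0.0226 = 0 + j710 Ω
Step 3 — Series combination: Z_total = R + L = 330 + j710 Ω = 782.9∠65.1° Ω.
Step 4 — Source phasor: V = 15.5∠45.0° V = 10.96 + j10.96 V.
Step 5 — Ohm's law: I = V / Z_total = (10.96 + j10.96) / (330 + j710) = 0.01859 - j0.006794 A.
Step 6 — Convert to polar: |I| = 0.0198 A, ∠I = -20.1°.

I = 0.0198∠-20.1° A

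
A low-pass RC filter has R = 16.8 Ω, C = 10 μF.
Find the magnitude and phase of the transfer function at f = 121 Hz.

Step 1 — Angular frequency: ω = 2π·121 = 760.3 rad/s.
Step 2 — Transfer function: H(jω) = 1/(1 + jωRC).
Step 3 — Denominator: 1 + jωRC = 1 + j·760.3·16.8·1e-05 = 1 + j0.1277.
Step 4 — H = 0.9839 - j0.1257.
Step 5 — Magnitude: |H| = 0.9919 (-0.1 dB); phase: φ = -7.3°.

|H| = 0.9919 (-0.1 dB), φ = -7.3°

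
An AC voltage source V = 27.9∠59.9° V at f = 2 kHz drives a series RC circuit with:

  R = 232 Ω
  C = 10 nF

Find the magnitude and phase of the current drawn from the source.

Step 1 — Angular frequency: ω = 2π·f = 2π·2000 = 1.257e+04 rad/s.
Step 2 — Component impedances:
  R: Z = R = 232 Ω
  C: Z = 1/(jωC) = -j/(ω·C) = 0 - j7958 Ω
Step 3 — Series combination: Z_total = R + C = 232 - j7958 Ω = 7961∠-88.3° Ω.
Step 4 — Source phasor: V = 27.9∠59.9° V = 13.99 + j24.14 V.
Step 5 — Ohm's law: I = V / Z_total = (13.99 + j24.14) / (232 - j7958) = -0.002979 + j0.001845 A.
Step 6 — Convert to polar: |I| = 0.003505 A, ∠I = 148.2°.

I = 0.003505∠148.2° A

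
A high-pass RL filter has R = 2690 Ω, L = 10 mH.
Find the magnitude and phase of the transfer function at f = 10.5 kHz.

Step 1 — Angular frequency: ω = 2π·1.05e+04 = 6.597e+04 rad/s.
Step 2 — Transfer function: H(jω) = jωL/(R + jωL).
Step 3 — Numerator jωL = j·659.7; denominator R + jωL = 2690 + j659.7.
Step 4 — H = 0.05674 + j0.2313.
Step 5 — Magnitude: |H| = 0.2382 (-12.5 dB); phase: φ = 76.2°.

|H| = 0.2382 (-12.5 dB), φ = 76.2°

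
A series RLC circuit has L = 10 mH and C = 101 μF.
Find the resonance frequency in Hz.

Step 1 — Resonance condition Im(Z)=0 gives ω₀ = 1/√(LC).
Step 2 — ω₀ = 1/√(0.01·0.000101) = 995 rad/s.
Step 3 — f₀ = ω₀/(2π) = 158.4 Hz.

f₀ = 158.4 Hz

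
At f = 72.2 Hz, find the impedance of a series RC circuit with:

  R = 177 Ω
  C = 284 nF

Step 1 — Angular frequency: ω = 2π·f = 2π·72.2 = 453.6 rad/s.
Step 2 — Component impedances:
  R: Z = R = 177 Ω
  C: Z = 1/(jωC) = -j/(ω·C) = 0 - j7762 Ω
Step 3 — Series combination: Z_total = R + C = 177 - j7762 Ω = 7764∠-88.7° Ω.

Z = 177 - j7762 Ω = 7764∠-88.7° Ω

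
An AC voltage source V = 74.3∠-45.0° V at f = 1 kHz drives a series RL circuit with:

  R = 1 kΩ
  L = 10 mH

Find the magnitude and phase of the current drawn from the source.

Step 1 — Angular frequency: ω = 2π·f = 2π·1000 = 6283 rad/s.
Step 2 — Component impedances:
  R: Z = R = 1000 Ω
  L: Z = jωL = j·6283·0.01 = 0 + j62.83 Ω
Step 3 — Series combination: Z_total = R + L = 1000 + j62.83 Ω = 1002∠3.6° Ω.
Step 4 — Source phasor: V = 74.3∠-45.0° V = 52.54 - j52.54 V.
Step 5 — Ohm's law: I = V / Z_total = (52.54 - j52.54) / (1000 + j62.83) = 0.04904 - j0.05562 A.
Step 6 — Convert to polar: |I| = 0.07415 A, ∠I = -48.6°.

I = 0.07415∠-48.6° A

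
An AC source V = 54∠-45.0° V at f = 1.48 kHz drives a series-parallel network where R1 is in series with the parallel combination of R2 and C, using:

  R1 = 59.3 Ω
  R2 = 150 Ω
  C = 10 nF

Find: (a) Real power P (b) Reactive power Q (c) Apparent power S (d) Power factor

Step 1 — Angular frequency: ω = 2π·f = 2π·1480 = 9299 rad/s.
Step 2 — Component impedances:
  R1: Z = R = 59.3 Ω
  R2: Z = R = 150 Ω
  C: Z = 1/(jωC) = -j/(ω·C) = 0 - j1.075e+04 Ω
Step 3 — Parallel branch: R2 || C = 1/(1/R2 + 1/C) = 150 - j2.092 Ω.
Step 4 — Series with R1: Z_total = R1 + (R2 || C) = 209.3 - j2.092 Ω = 209.3∠-0.6° Ω.
Step 5 — Source phasor: V = 54∠-45.0° V = 38.18 - j38.18 V.
Step 6 — Current: I = V / Z = 0.1843 - j0.1806 A = 0.258∠-44.4° A.
Step 7 — Complex power: S = V·I* = 13.93 - j0.1393 VA.
Step 8 — Real power: P = Re(S) = 13.93 W.
Step 9 — Reactive power: Q = Im(S) = -0.1393 VAR.
Step 10 — Apparent power: |S| = 13.93 VA.
Step 11 — Power factor: PF = P/|S| = 1 (leading).

(a) P = 13.93 W  (b) Q = -0.1393 VAR  (c) S = 13.93 VA  (d) PF = 1 (leading)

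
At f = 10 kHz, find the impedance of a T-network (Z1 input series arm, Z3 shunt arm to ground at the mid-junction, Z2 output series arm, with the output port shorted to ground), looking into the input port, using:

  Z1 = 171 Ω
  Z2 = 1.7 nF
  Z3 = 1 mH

Step 1 — Angular frequency: ω = 2π·f = 2π·1e+04 = 6.283e+04 rad/s.
Step 2 — Component impedances:
  Z1: Z = R = 171 Ω
  Z2: Z = 1/(jωC) = -j/(ω·C) = 0 - j9362 Ω
  Z3: Z = jωL = j·6.283e+04·0.001 = 0 + j62.83 Ω
Step 3 — With the output port shorted to ground, the output series arm Z2 runs from the junction to ground; the shunt arm Z3 also runs from the junction to ground. They appear in parallel: Z3 || Z2 = 0 + j63.26 Ω.
Step 4 — Series with input arm Z1: Z_in = Z1 + (Z3 || Z2) = 171 + j63.26 Ω = 182.3∠20.3° Ω.

Z = 171 + j63.26 Ω = 182.3∠20.3° Ω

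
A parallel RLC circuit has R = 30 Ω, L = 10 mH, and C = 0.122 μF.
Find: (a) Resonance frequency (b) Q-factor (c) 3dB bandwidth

Step 1 — Resonance: ω₀ = 1/√(LC) = 1/√(0.01·1.22e-07) = 2.863e+04 rad/s.
Step 2 — f₀ = ω₀/(2π) = 4557 Hz.
Step 3 — Parallel Q: Q = R/(ω₀L) = 30/(2.863e+04·0.01) = 0.1048.
Step 4 — Bandwidth: Δω = ω₀/Q = 2.732e+05 rad/s; BW = Δω/(2π) = 4.348e+04 Hz.

(a) f₀ = 4557 Hz  (b) Q = 0.1048  (c) BW = 4.348e+04 Hz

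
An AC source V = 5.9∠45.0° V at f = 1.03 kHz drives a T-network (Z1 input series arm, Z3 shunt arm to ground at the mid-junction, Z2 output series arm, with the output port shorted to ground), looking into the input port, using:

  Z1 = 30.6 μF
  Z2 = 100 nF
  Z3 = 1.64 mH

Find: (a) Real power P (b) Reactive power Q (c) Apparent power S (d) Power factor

Step 1 — Angular frequency: ω = 2π·f = 2π·1030 = 6472 rad/s.
Step 2 — Component impedances:
  Z1: Z = 1/(jωC) = -j/(ω·C) = 0 - j5.05 Ω
  Z2: Z = 1/(jωC) = -j/(ω·C) = 0 - j1545 Ω
  Z3: Z = jωL = j·6472·0.00164 = 0 + j10.61 Ω
Step 3 — With the output port shorted to ground, the output series arm Z2 runs from the junction to ground; the shunt arm Z3 also runs from the junction to ground. They appear in parallel: Z3 || Z2 = 0 + j10.69 Ω.
Step 4 — Series with input arm Z1: Z_in = Z1 + (Z3 || Z2) = 0 + j5.637 Ω = 5.637∠90.0° Ω.
Step 5 — Source phasor: V = 5.9∠45.0° V = 4.172 + j4.172 V.
Step 6 — Current: I = V / Z = 0.7401 - j0.7401 A = 1.047∠-45.0° A.
Step 7 — Complex power: S = V·I* = 0 + j6.175 VA.
Step 8 — Real power: P = Re(S) = 0 W.
Step 9 — Reactive power: Q = Im(S) = 6.175 VAR.
Step 10 — Apparent power: |S| = 6.175 VA.
Step 11 — Power factor: PF = P/|S| = 0 (lagging).

(a) P = 0 W  (b) Q = 6.175 VAR  (c) S = 6.175 VA  (d) PF = 0 (lagging)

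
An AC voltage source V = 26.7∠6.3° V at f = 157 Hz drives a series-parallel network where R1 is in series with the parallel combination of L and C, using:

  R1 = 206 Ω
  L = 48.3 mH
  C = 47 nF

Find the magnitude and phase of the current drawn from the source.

Step 1 — Angular frequency: ω = 2π·f = 2π·157 = 986.5 rad/s.
Step 2 — Component impedances:
  R1: Z = R = 206 Ω
  L: Z = jωL = j·986.5·0.0483 = 0 + j47.65 Ω
  C: Z = 1/(jωC) = -j/(ω·C) = 0 - j2.157e+04 Ω
Step 3 — Parallel branch: L || C = 1/(1/L + 1/C) = 0 + j47.75 Ω.
Step 4 — Series with R1: Z_total = R1 + (L || C) = 206 + j47.75 Ω = 211.5∠13.1° Ω.
Step 5 — Source phasor: V = 26.7∠6.3° V = 26.54 + j2.93 V.
Step 6 — Ohm's law: I = V / Z_total = (26.54 + j2.93) / (206 + j47.75) = 0.1254 - j0.01484 A.
Step 7 — Convert to polar: |I| = 0.1263 A, ∠I = -6.8°.

I = 0.1263∠-6.8° A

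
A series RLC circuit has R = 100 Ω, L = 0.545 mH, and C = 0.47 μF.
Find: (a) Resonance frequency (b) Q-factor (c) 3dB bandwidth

Step 1 — Resonance: ω₀ = 1/√(LC) = 1/√(0.000545·4.7e-07) = 6.248e+04 rad/s.
Step 2 — f₀ = ω₀/(2π) = 9944 Hz.
Step 3 — Series Q: Q = ω₀L/R = 6.248e+04·0.000545/100 = 0.3405.
Step 4 — Bandwidth: Δω = ω₀/Q = 1.835e+05 rad/s; BW = Δω/(2π) = 2.92e+04 Hz.

(a) f₀ = 9944 Hz  (b) Q = 0.3405  (c) BW = 2.92e+04 Hz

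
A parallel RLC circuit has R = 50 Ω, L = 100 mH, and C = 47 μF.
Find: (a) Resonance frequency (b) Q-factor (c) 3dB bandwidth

Step 1 — Resonance: ω₀ = 1/√(LC) = 1/√(0.1·4.7e-05) = 461.3 rad/s.
Step 2 — f₀ = ω₀/(2π) = 73.41 Hz.
Step 3 — Parallel Q: Q = R/(ω₀L) = 50/(461.3·0.1) = 1.084.
Step 4 — Bandwidth: Δω = ω₀/Q = 425.5 rad/s; BW = Δω/(2π) = 67.73 Hz.

(a) f₀ = 73.41 Hz  (b) Q = 1.084  (c) BW = 67.73 Hz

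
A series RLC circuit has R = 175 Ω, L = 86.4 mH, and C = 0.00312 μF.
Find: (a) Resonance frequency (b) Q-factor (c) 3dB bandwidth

Step 1 — Resonance condition Im(Z)=0 gives ω₀ = 1/√(LC).
Step 2 — ω₀ = 1/√(0.0864·3.12e-09) = 6.091e+04 rad/s.
Step 3 — f₀ = ω₀/(2π) = 9694 Hz.
Step 4 — Series Q: Q = ω₀L/R = 6.091e+04·0.0864/175 = 30.07.
Step 5 — 3dB bandwidth: Δω = ω₀/Q = 2025 rad/s; BW = Δω/(2π) = 322.4 Hz.

(a) f₀ = 9694 Hz  (b) Q = 30.07  (c) BW = 322.4 Hz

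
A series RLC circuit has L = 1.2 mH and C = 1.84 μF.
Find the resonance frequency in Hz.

Step 1 — Resonance condition Im(Z)=0 gives ω₀ = 1/√(LC).
Step 2 — ω₀ = 1/√(0.0012·1.84e-06) = 2.128e+04 rad/s.
Step 3 — f₀ = ω₀/(2π) = 3387 Hz.

f₀ = 3387 Hz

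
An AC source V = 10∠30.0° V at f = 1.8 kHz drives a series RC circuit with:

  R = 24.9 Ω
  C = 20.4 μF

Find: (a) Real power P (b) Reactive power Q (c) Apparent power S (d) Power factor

Step 1 — Angular frequency: ω = 2π·f = 2π·1800 = 1.131e+04 rad/s.
Step 2 — Component impedances:
  R: Z = R = 24.9 Ω
  C: Z = 1/(jωC) = -j/(ω·C) = 0 - j4.334 Ω
Step 3 — Series combination: Z_total = R + C = 24.9 - j4.334 Ω = 25.27∠-9.9° Ω.
Step 4 — Source phasor: V = 10∠30.0° V = 8.66 + j5 V.
Step 5 — Current: I = V / Z = 0.3036 + j0.2537 A = 0.3957∠39.9° A.
Step 6 — Complex power: S = V·I* = 3.898 - j0.6785 VA.
Step 7 — Real power: P = Re(S) = 3.898 W.
Step 8 — Reactive power: Q = Im(S) = -0.6785 VAR.
Step 9 — Apparent power: |S| = 3.957 VA.
Step 10 — Power factor: PF = P/|S| = 0.9852 (leading).

(a) P = 3.898 W  (b) Q = -0.6785 VAR  (c) S = 3.957 VA  (d) PF = 0.9852 (leading)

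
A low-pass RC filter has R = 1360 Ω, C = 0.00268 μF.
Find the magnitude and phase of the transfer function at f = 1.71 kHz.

Step 1 — Angular frequency: ω = 2π·1710 = 1.074e+04 rad/s.
Step 2 — Transfer function: H(jω) = 1/(1 + jωRC).
Step 3 — Denominator: 1 + jωRC = 1 + j·1.074e+04·1360·2.68e-09 = 1 + j0.03916.
Step 4 — H = 0.9985 - j0.0391.
Step 5 — Magnitude: |H| = 0.9992 (-0.0 dB); phase: φ = -2.2°.

|H| = 0.9992 (-0.0 dB), φ = -2.2°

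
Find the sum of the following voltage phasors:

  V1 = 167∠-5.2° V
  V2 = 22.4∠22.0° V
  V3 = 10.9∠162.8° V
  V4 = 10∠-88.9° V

Step 1 — Convert each phasor to rectangular form:
  V1 = 167·(cos(-5.2°) + j·sin(-5.2°)) = 166.3 - j15.14 V
  V2 = 22.4·(cos(22.0°) + j·sin(22.0°)) = 20.77 + j8.391 V
  V3 = 10.9·(cos(162.8°) + j·sin(162.8°)) = -10.41 + j3.223 V
  V4 = 10·(cos(-88.9°) + j·sin(-88.9°)) = 0.192 - j9.998 V
Step 2 — Sum components: V_total = 176.9 - j13.52 V.
Step 3 — Convert to polar: |V_total| = 177.4 V, ∠V_total = -4.4°.

V_total = 177.4∠-4.4° V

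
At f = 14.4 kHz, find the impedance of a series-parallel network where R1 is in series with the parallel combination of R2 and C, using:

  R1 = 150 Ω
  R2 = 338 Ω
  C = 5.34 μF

Step 1 — Angular frequency: ω = 2π·f = 2π·1.44e+04 = 9.048e+04 rad/s.
Step 2 — Component impedances:
  R1: Z = R = 150 Ω
  R2: Z = R = 338 Ω
  C: Z = 1/(jωC) = -j/(ω·C) = 0 - j2.07 Ω
Step 3 — Parallel branch: R2 || C = 1/(1/R2 + 1/C) = 0.01267 - j2.07 Ω.
Step 4 — Series with R1: Z_total = R1 + (R2 || C) = 150 - j2.07 Ω = 150∠-0.8° Ω.

Z = 150 - j2.07 Ω = 150∠-0.8° Ω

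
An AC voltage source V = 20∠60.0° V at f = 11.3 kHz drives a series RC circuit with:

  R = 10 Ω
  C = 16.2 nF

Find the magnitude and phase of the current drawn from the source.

Step 1 — Angular frequency: ω = 2π·f = 2π·1.13e+04 = 7.1e+04 rad/s.
Step 2 — Component impedances:
  R: Z = R = 10 Ω
  C: Z = 1/(jωC) = -j/(ω·C) = 0 - j869.4 Ω
Step 3 — Series combination: Z_total = R + C = 10 - j869.4 Ω = 869.5∠-89.3° Ω.
Step 4 — Source phasor: V = 20∠60.0° V = 10 + j17.32 V.
Step 5 — Ohm's law: I = V / Z_total = (10 + j17.32) / (10 - j869.4) = -0.01979 + j0.01173 A.
Step 6 — Convert to polar: |I| = 0.023 A, ∠I = 149.3°.

I = 0.023∠149.3° A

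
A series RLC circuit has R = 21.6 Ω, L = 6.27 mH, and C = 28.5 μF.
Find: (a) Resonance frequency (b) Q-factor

Step 1 — Resonance condition Im(Z)=0 gives ω₀ = 1/√(LC).
Step 2 — ω₀ = 1/√(0.00627·2.85e-05) = 2366 rad/s.
Step 3 — f₀ = ω₀/(2π) = 376.5 Hz.
Step 4 — Series Q: Q = ω₀L/R = 2366·0.00627/21.6 = 0.6867.

(a) f₀ = 376.5 Hz  (b) Q = 0.6867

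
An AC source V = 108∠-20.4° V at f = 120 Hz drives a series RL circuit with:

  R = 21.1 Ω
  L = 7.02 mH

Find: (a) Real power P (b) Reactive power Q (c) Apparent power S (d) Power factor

Step 1 — Angular frequency: ω = 2π·f = 2π·120 = 754 rad/s.
Step 2 — Component impedances:
  R: Z = R = 21.1 Ω
  L: Z = jωL = j·754·0.00702 = 0 + j5.293 Ω
Step 3 — Series combination: Z_total = R + L = 21.1 + j5.293 Ω = 21.75∠14.1° Ω.
Step 4 — Source phasor: V = 108∠-20.4° V = 101.2 - j37.65 V.
Step 5 — Current: I = V / Z = 4.092 - j2.811 A = 4.965∠-34.5° A.
Step 6 — Complex power: S = V·I* = 520.1 + j130.5 VA.
Step 7 — Real power: P = Re(S) = 520.1 W.
Step 8 — Reactive power: Q = Im(S) = 130.5 VAR.
Step 9 — Apparent power: |S| = 536.2 VA.
Step 10 — Power factor: PF = P/|S| = 0.9699 (lagging).

(a) P = 520.1 W  (b) Q = 130.5 VAR  (c) S = 536.2 VA  (d) PF = 0.9699 (lagging)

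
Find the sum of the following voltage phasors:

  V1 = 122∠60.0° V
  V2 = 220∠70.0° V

Step 1 — Convert each phasor to rectangular form:
  V1 = 122·(cos(60.0°) + j·sin(60.0°)) = 61 + j105.7 V
  V2 = 220·(cos(70.0°) + j·sin(70.0°)) = 75.24 + j206.7 V
Step 2 — Sum components: V_total = 136.2 + j312.4 V.
Step 3 — Convert to polar: |V_total| = 340.8 V, ∠V_total = 66.4°.

V_total = 340.8∠66.4° V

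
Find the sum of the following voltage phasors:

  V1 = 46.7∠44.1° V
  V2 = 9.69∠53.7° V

Step 1 — Convert each phasor to rectangular form:
  V1 = 46.7·(cos(44.1°) + j·sin(44.1°)) = 33.54 + j32.5 V
  V2 = 9.69·(cos(53.7°) + j·sin(53.7°)) = 5.737 + j7.809 V
Step 2 — Sum components: V_total = 39.27 + j40.31 V.
Step 3 — Convert to polar: |V_total| = 56.28 V, ∠V_total = 45.7°.

V_total = 56.28∠45.7° V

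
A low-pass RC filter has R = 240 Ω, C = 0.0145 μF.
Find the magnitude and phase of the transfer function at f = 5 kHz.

Step 1 — Angular frequency: ω = 2π·5000 = 3.142e+04 rad/s.
Step 2 — Transfer function: H(jω) = 1/(1 + jωRC).
Step 3 — Denominator: 1 + jωRC = 1 + j·3.142e+04·240·1.45e-08 = 1 + j0.1093.
Step 4 — H = 0.9882 - j0.108.
Step 5 — Magnitude: |H| = 0.9941 (-0.1 dB); phase: φ = -6.2°.

|H| = 0.9941 (-0.1 dB), φ = -6.2°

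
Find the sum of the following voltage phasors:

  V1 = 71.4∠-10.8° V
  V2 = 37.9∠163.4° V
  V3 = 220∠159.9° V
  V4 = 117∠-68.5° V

Step 1 — Convert each phasor to rectangular form:
  V1 = 71.4·(cos(-10.8°) + j·sin(-10.8°)) = 70.14 - j13.38 V
  V2 = 37.9·(cos(163.4°) + j·sin(163.4°)) = -36.32 + j10.83 V
  V3 = 220·(cos(159.9°) + j·sin(159.9°)) = -206.6 + j75.61 V
  V4 = 117·(cos(-68.5°) + j·sin(-68.5°)) = 42.88 - j108.9 V
Step 2 — Sum components: V_total = -129.9 - j35.81 V.
Step 3 — Convert to polar: |V_total| = 134.7 V, ∠V_total = -164.6°.

V_total = 134.7∠-164.6° V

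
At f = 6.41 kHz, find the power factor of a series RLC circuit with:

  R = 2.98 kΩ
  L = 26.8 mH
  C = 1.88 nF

Step 1 — Angular frequency: ω = 2π·f = 2π·6410 = 4.028e+04 rad/s.
Step 2 — Component impedances:
  R: Z = R = 2980 Ω
  L: Z = jωL = j·4.028e+04·0.0268 = 0 + j1079 Ω
  C: Z = 1/(jωC) = -j/(ω·C) = 0 - j1.321e+04 Ω
Step 3 — Series combination: Z_total = R + L + C = 2980 - j1.213e+04 Ω = 1.249e+04∠-76.2° Ω.
Step 4 — Power factor: PF = cos(φ) = Re(Z)/|Z| = 2980/1.249e+04 = 0.2386.
Step 5 — Type: Im(Z) = -1.213e+04 ⇒ leading (phase φ = -76.2°).

PF = 0.2386 (leading, φ = -76.2°)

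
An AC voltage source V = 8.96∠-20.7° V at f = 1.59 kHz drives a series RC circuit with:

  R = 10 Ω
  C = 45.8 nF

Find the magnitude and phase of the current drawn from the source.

Step 1 — Angular frequency: ω = 2π·f = 2π·1590 = 9990 rad/s.
Step 2 — Component impedances:
  R: Z = R = 10 Ω
  C: Z = 1/(jωC) = -j/(ω·C) = 0 - j2186 Ω
Step 3 — Series combination: Z_total = R + C = 10 - j2186 Ω = 2186∠-89.7° Ω.
Step 4 — Source phasor: V = 8.96∠-20.7° V = 8.382 - j3.167 V.
Step 5 — Ohm's law: I = V / Z_total = (8.382 - j3.167) / (10 - j2186) = 0.001467 + j0.003828 A.
Step 6 — Convert to polar: |I| = 0.0041 A, ∠I = 69.0°.

I = 0.0041∠69.0° A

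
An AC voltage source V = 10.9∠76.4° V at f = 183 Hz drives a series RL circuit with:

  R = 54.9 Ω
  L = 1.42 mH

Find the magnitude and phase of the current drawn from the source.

Step 1 — Angular frequency: ω = 2π·f = 2π·183 = 1150 rad/s.
Step 2 — Component impedances:
  R: Z = R = 54.9 Ω
  L: Z = jωL = j·1150·0.00142 = 0 + j1.633 Ω
Step 3 — Series combination: Z_total = R + L = 54.9 + j1.633 Ω = 54.92∠1.7° Ω.
Step 4 — Source phasor: V = 10.9∠76.4° V = 2.563 + j10.59 V.
Step 5 — Ohm's law: I = V / Z_total = (2.563 + j10.59) / (54.9 + j1.633) = 0.05238 + j0.1914 A.
Step 6 — Convert to polar: |I| = 0.1985 A, ∠I = 74.7°.

I = 0.1985∠74.7° A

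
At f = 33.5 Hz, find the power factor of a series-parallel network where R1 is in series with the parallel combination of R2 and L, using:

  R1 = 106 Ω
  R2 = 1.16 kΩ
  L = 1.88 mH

Step 1 — Angular frequency: ω = 2π·f = 2π·33.5 = 210.5 rad/s.
Step 2 — Component impedances:
  R1: Z = R = 106 Ω
  R2: Z = R = 1160 Ω
  L: Z = jωL = j·210.5·0.00188 = 0 + j0.3957 Ω
Step 3 — Parallel branch: R2 || L = 1/(1/R2 + 1/L) = 0.000135 + j0.3957 Ω.
Step 4 — Series with R1: Z_total = R1 + (R2 || L) = 106 + j0.3957 Ω = 106∠0.2° Ω.
Step 5 — Power factor: PF = cos(φ) = Re(Z)/|Z| = 106/106 = 1.
Step 6 — Type: Im(Z) = 0.3957 ⇒ lagging (phase φ = 0.2°).

PF = 1 (lagging, φ = 0.2°)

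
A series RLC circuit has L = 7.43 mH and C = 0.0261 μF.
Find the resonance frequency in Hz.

Step 1 — Resonance condition Im(Z)=0 gives ω₀ = 1/√(LC).
Step 2 — ω₀ = 1/√(0.00743·2.61e-08) = 7.181e+04 rad/s.
Step 3 — f₀ = ω₀/(2π) = 1.143e+04 Hz.

f₀ = 1.143e+04 Hz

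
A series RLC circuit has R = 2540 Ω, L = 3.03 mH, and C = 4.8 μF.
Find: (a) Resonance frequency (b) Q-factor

Step 1 — Resonance condition Im(Z)=0 gives ω₀ = 1/√(LC).
Step 2 — ω₀ = 1/√(0.00303·4.8e-06) = 8292 rad/s.
Step 3 — f₀ = ω₀/(2π) = 1320 Hz.
Step 4 — Series Q: Q = ω₀L/R = 8292·0.00303/2540 = 0.009892.

(a) f₀ = 1320 Hz  (b) Q = 0.009892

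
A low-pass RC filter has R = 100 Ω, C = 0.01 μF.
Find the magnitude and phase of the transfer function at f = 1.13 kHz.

Step 1 — Angular frequency: ω = 2π·1130 = 7100 rad/s.
Step 2 — Transfer function: H(jω) = 1/(1 + jωRC).
Step 3 — Denominator: 1 + jωRC = 1 + j·7100·100·1e-08 = 1 + j0.0071.
Step 4 — H = 0.9999 - j0.0071.
Step 5 — Magnitude: |H| = 1 (-0.0 dB); phase: φ = -0.4°.

|H| = 1 (-0.0 dB), φ = -0.4°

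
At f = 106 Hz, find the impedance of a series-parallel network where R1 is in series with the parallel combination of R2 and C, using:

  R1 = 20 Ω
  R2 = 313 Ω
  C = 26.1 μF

Step 1 — Angular frequency: ω = 2π·f = 2π·106 = 666 rad/s.
Step 2 — Component impedances:
  R1: Z = R = 20 Ω
  R2: Z = R = 313 Ω
  C: Z = 1/(jωC) = -j/(ω·C) = 0 - j57.53 Ω
Step 3 — Parallel branch: R2 || C = 1/(1/R2 + 1/C) = 10.23 - j55.65 Ω.
Step 4 — Series with R1: Z_total = R1 + (R2 || C) = 30.23 - j55.65 Ω = 63.33∠-61.5° Ω.

Z = 30.23 - j55.65 Ω = 63.33∠-61.5° Ω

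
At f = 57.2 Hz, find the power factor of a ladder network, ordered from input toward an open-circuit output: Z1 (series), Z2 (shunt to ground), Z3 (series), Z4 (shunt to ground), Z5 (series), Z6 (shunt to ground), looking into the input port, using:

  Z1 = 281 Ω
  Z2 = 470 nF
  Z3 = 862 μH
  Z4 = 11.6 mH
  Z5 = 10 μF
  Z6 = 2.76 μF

Step 1 — Angular frequency: ω = 2π·f = 2π·57.2 = 359.4 rad/s.
Step 2 — Component impedances:
  Z1: Z = R = 281 Ω
  Z2: Z = 1/(jωC) = -j/(ω·C) = 0 - j5920 Ω
  Z3: Z = jωL = j·359.4·0.000862 = 0 + j0.3098 Ω
  Z4: Z = jωL = j·359.4·0.0116 = 0 + j4.169 Ω
  Z5: Z = 1/(jωC) = -j/(ω·C) = 0 - j278.2 Ω
  Z6: Z = 1/(jωC) = -j/(ω·C) = 0 - j1008 Ω
Step 3 — Ladder network (open output): work backward from the far end, alternating series and parallel combinations. Z_in = 281 + j4.496 Ω = 281∠0.9° Ω.
Step 4 — Power factor: PF = cos(φ) = Re(Z)/|Z| = 281/281.04 = 0.9999.
Step 5 — Type: Im(Z) = 4.496 ⇒ lagging (phase φ = 0.9°).

PF = 0.9999 (lagging, φ = 0.9°)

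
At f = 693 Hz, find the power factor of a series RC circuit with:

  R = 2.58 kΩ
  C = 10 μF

Step 1 — Angular frequency: ω = 2π·f = 2π·693 = 4354 rad/s.
Step 2 — Component impedances:
  R: Z = R = 2580 Ω
  C: Z = 1/(jωC) = -j/(ω·C) = 0 - j22.97 Ω
Step 3 — Series combination: Z_total = R + C = 2580 - j22.97 Ω = 2580∠-0.5° Ω.
Step 4 — Power factor: PF = cos(φ) = Re(Z)/|Z| = 2580/2580 = 1.
Step 5 — Type: Im(Z) = -22.97 ⇒ leading (phase φ = -0.5°).

PF = 1 (leading, φ = -0.5°)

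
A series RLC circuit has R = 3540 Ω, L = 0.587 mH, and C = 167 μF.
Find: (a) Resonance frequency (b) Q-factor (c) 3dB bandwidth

Step 1 — Resonance: ω₀ = 1/√(LC) = 1/√(0.000587·0.000167) = 3194 rad/s.
Step 2 — f₀ = ω₀/(2π) = 508.3 Hz.
Step 3 — Series Q: Q = ω₀L/R = 3194·0.000587/3540 = 0.0005296.
Step 4 — Bandwidth: Δω = ω₀/Q = 6.031e+06 rad/s; BW = Δω/(2π) = 9.598e+05 Hz.

(a) f₀ = 508.3 Hz  (b) Q = 0.0005296  (c) BW = 9.598e+05 Hz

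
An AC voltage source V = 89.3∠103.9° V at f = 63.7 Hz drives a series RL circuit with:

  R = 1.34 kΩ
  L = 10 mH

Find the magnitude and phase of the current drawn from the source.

Step 1 — Angular frequency: ω = 2π·f = 2π·63.7 = 400.2 rad/s.
Step 2 — Component impedances:
  R: Z = R = 1340 Ω
  L: Z = jωL = j·400.2·0.01 = 0 + j4.002 Ω
Step 3 — Series combination: Z_total = R + L = 1340 + j4.002 Ω = 1340∠0.2° Ω.
Step 4 — Source phasor: V = 89.3∠103.9° V = -21.45 + j86.68 V.
Step 5 — Ohm's law: I = V / Z_total = (-21.45 + j86.68) / (1340 + j4.002) = -0.01582 + j0.06474 A.
Step 6 — Convert to polar: |I| = 0.06664 A, ∠I = 103.7°.

I = 0.06664∠103.7° A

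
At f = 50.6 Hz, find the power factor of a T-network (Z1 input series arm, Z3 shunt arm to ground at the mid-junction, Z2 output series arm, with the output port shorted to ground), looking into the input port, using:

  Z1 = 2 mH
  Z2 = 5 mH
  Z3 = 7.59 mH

Step 1 — Angular frequency: ω = 2π·f = 2π·50.6 = 317.9 rad/s.
Step 2 — Component impedances:
  Z1: Z = jωL = j·317.9·0.002 = 0 + j0.6359 Ω
  Z2: Z = jωL = j·317.9·0.005 = 0 + j1.59 Ω
  Z3: Z = jωL = j·317.9·0.00759 = 0 + j2.413 Ω
Step 3 — With the output port shorted to ground, the output series arm Z2 runs from the junction to ground; the shunt arm Z3 also runs from the junction to ground. They appear in parallel: Z3 || Z2 = 0 + j0.9583 Ω.
Step 4 — Series with input arm Z1: Z_in = Z1 + (Z3 || Z2) = 0 + j1.594 Ω = 1.594∠90.0° Ω.
Step 5 — Power factor: PF = cos(φ) = Re(Z)/|Z| = 0/1.594 = 0.
Step 6 — Type: Im(Z) = 1.594 ⇒ lagging (phase φ = 90.0°).

PF = 0 (lagging, φ = 90.0°)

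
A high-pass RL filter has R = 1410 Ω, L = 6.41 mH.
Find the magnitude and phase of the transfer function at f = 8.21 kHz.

Step 1 — Angular frequency: ω = 2π·8210 = 5.158e+04 rad/s.
Step 2 — Transfer function: H(jω) = jωL/(R + jωL).
Step 3 — Numerator jωL = j·330.7; denominator R + jωL = 1410 + j330.7.
Step 4 — H = 0.05213 + j0.2223.
Step 5 — Magnitude: |H| = 0.2283 (-12.8 dB); phase: φ = 76.8°.

|H| = 0.2283 (-12.8 dB), φ = 76.8°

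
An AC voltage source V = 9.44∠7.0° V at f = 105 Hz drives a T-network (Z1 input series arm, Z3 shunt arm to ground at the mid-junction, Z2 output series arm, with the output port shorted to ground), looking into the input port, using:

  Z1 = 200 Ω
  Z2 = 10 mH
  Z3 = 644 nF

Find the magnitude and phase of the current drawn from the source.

Step 1 — Angular frequency: ω = 2π·f = 2π·105 = 659.7 rad/s.
Step 2 — Component impedances:
  Z1: Z = R = 200 Ω
  Z2: Z = jωL = j·659.7·0.01 = 0 + j6.597 Ω
  Z3: Z = 1/(jωC) = -j/(ω·C) = 0 - j2354 Ω
Step 3 — With the output port shorted to ground, the output series arm Z2 runs from the junction to ground; the shunt arm Z3 also runs from the junction to ground. They appear in parallel: Z3 || Z2 = 0 + j6.616 Ω.
Step 4 — Series with input arm Z1: Z_in = Z1 + (Z3 || Z2) = 200 + j6.616 Ω = 200.1∠1.9° Ω.
Step 5 — Source phasor: V = 9.44∠7.0° V = 9.37 + j1.15 V.
Step 6 — Ohm's law: I = V / Z_total = (9.37 + j1.15) / (200 + j6.616) = 0.04699 + j0.004198 A.
Step 7 — Convert to polar: |I| = 0.04717 A, ∠I = 5.1°.

I = 0.04717∠5.1° A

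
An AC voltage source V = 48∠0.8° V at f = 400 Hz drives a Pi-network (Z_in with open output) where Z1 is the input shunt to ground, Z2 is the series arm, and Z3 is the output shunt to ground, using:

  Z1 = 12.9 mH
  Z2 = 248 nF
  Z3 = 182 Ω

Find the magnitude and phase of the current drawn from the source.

Step 1 — Angular frequency: ω = 2π·f = 2π·400 = 2513 rad/s.
Step 2 — Component impedances:
  Z1: Z = jωL = j·2513·0.0129 = 0 + j32.42 Ω
  Z2: Z = 1/(jωC) = -j/(ω·C) = 0 - j1604 Ω
  Z3: Z = R = 182 Ω
Step 3 — With open output, the series arm Z2 and the output shunt Z3 appear in series to ground: Z2 + Z3 = 182 - j1604 Ω.
Step 4 — Parallel with input shunt Z1: Z_in = Z1 || (Z2 + Z3) = 0.07639 + j33.08 Ω = 33.08∠89.9° Ω.
Step 5 — Source phasor: V = 48∠0.8° V = 48 + j0.6702 V.
Step 6 — Ohm's law: I = V / Z_total = (48 + j0.6702) / (0.07639 + j33.08) = 0.02361 - j1.451 A.
Step 7 — Convert to polar: |I| = 1.451 A, ∠I = -89.1°.

I = 1.451∠-89.1° A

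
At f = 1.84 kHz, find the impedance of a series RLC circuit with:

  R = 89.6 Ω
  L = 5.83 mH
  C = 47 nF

Step 1 — Angular frequency: ω = 2π·f = 2π·1840 = 1.156e+04 rad/s.
Step 2 — Component impedances:
  R: Z = R = 89.6 Ω
  L: Z = jωL = j·1.156e+04·0.00583 = 0 + j67.4 Ω
  C: Z = 1/(jωC) = -j/(ω·C) = 0 - j1840 Ω
Step 3 — Series combination: Z_total = R + L + C = 89.6 - j1773 Ω = 1775∠-87.1° Ω.

Z = 89.6 - j1773 Ω = 1775∠-87.1° Ω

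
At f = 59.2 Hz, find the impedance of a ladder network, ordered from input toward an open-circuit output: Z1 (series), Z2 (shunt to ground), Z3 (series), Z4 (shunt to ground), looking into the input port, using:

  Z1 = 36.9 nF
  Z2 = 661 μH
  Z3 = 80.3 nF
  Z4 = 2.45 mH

Step 1 — Angular frequency: ω = 2π·f = 2π·59.2 = 372 rad/s.
Step 2 — Component impedances:
  Z1: Z = 1/(jωC) = -j/(ω·C) = 0 - j7.286e+04 Ω
  Z2: Z = jωL = j·372·0.000661 = 0 + j0.2459 Ω
  Z3: Z = 1/(jωC) = -j/(ω·C) = 0 - j3.348e+04 Ω
  Z4: Z = jωL = j·372·0.00245 = 0 + j0.9113 Ω
Step 3 — Ladder network (open output): work backward from the far end, alternating series and parallel combinations. Z_in = 0 - j7.286e+04 Ω = 7.286e+04∠-90.0° Ω.

Z = 0 - j7.286e+04 Ω = 7.286e+04∠-90.0° Ω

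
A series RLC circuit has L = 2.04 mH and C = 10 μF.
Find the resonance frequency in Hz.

Step 1 — Resonance condition Im(Z)=0 gives ω₀ = 1/√(LC).
Step 2 — ω₀ = 1/√(0.00204·1e-05) = 7001 rad/s.
Step 3 — f₀ = ω₀/(2π) = 1114 Hz.

f₀ = 1114 Hz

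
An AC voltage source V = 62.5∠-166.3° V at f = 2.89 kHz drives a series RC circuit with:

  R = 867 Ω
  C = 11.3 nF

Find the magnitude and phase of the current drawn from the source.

Step 1 — Angular frequency: ω = 2π·f = 2π·2890 = 1.816e+04 rad/s.
Step 2 — Component impedances:
  R: Z = R = 867 Ω
  C: Z = 1/(jωC) = -j/(ω·C) = 0 - j4874 Ω
Step 3 — Series combination: Z_total = R + C = 867 - j4874 Ω = 4950∠-79.9° Ω.
Step 4 — Source phasor: V = 62.5∠-166.3° V = -60.72 - j14.8 V.
Step 5 — Ohm's law: I = V / Z_total = (-60.72 - j14.8) / (867 - j4874) = 0.0007956 - j0.0126 A.
Step 6 — Convert to polar: |I| = 0.01263 A, ∠I = -86.4°.

I = 0.01263∠-86.4° A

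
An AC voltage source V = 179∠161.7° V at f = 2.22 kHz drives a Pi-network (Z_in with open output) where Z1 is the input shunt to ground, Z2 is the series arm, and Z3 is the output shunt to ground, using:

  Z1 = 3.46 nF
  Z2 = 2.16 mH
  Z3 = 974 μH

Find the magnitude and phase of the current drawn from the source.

Step 1 — Angular frequency: ω = 2π·f = 2π·2220 = 1.395e+04 rad/s.
Step 2 — Component impedances:
  Z1: Z = 1/(jωC) = -j/(ω·C) = 0 - j2.072e+04 Ω
  Z2: Z = jωL = j·1.395e+04·0.00216 = 0 + j30.13 Ω
  Z3: Z = jωL = j·1.395e+04·0.000974 = 0 + j13.59 Ω
Step 3 — With open output, the series arm Z2 and the output shunt Z3 appear in series to ground: Z2 + Z3 = 0 + j43.72 Ω.
Step 4 — Parallel with input shunt Z1: Z_in = Z1 || (Z2 + Z3) = 0 + j43.81 Ω = 43.81∠90.0° Ω.
Step 5 — Source phasor: V = 179∠161.7° V = -169.9 + j56.2 V.
Step 6 — Ohm's law: I = V / Z_total = (-169.9 + j56.2) / (0 + j43.81) = 1.283 + j3.879 A.
Step 7 — Convert to polar: |I| = 4.086 A, ∠I = 71.7°.

I = 4.086∠71.7° A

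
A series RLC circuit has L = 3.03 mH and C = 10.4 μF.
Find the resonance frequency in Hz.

Step 1 — Resonance condition Im(Z)=0 gives ω₀ = 1/√(LC).
Step 2 — ω₀ = 1/√(0.00303·1.04e-05) = 5633 rad/s.
Step 3 — f₀ = ω₀/(2π) = 896.6 Hz.

f₀ = 896.6 Hz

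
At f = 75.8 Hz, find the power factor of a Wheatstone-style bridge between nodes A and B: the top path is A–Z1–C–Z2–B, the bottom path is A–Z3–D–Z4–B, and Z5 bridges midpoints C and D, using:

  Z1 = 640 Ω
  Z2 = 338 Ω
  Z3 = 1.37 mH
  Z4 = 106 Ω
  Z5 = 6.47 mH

Step 1 — Angular frequency: ω = 2π·f = 2π·75.8 = 476.3 rad/s.
Step 2 — Component impedances:
  Z1: Z = R = 640 Ω
  Z2: Z = R = 338 Ω
  Z3: Z = jωL = j·476.3·0.00137 = 0 + j0.6525 Ω
  Z4: Z = R = 106 Ω
  Z5: Z = jωL = j·476.3·0.00647 = 0 + j3.081 Ω
Step 3 — Bridge requires nodal analysis (the Z5 bridge couples midpoints C and D, so the two paths cannot be reduced to a simple series/parallel combination). Setting node B to ground and injecting 1 A at node A, the 3-node admittance system at A, C, D solves to V_A = Z_AB = 80.7 + j0.8281 Ω = 80.7∠0.6° Ω.
Step 4 — Power factor: PF = cos(φ) = Re(Z)/|Z| = 80.6979/80.7022 = 0.9999.
Step 5 — Type: Im(Z) = 0.8281 ⇒ lagging (phase φ = 0.6°).

PF = 0.9999 (lagging, φ = 0.6°)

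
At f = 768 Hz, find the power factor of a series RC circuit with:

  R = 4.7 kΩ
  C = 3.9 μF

Step 1 — Angular frequency: ω = 2π·f = 2π·768 = 4825 rad/s.
Step 2 — Component impedances:
  R: Z = R = 4700 Ω
  C: Z = 1/(jωC) = -j/(ω·C) = 0 - j53.14 Ω
Step 3 — Series combination: Z_total = R + C = 4700 - j53.14 Ω = 4700∠-0.6° Ω.
Step 4 — Power factor: PF = cos(φ) = Re(Z)/|Z| = 4700/4700.3 = 0.9999.
Step 5 — Type: Im(Z) = -53.14 ⇒ leading (phase φ = -0.6°).

PF = 0.9999 (leading, φ = -0.6°)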